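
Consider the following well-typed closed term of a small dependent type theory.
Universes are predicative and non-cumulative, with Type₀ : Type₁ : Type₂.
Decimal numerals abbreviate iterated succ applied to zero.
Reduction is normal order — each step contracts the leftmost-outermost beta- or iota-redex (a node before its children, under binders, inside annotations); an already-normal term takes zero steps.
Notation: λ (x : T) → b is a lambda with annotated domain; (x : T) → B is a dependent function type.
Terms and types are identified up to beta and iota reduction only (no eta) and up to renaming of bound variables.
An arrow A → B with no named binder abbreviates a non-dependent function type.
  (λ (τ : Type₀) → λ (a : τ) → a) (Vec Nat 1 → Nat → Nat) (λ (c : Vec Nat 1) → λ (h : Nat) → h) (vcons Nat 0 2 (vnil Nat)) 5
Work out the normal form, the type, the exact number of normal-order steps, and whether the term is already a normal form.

normal form:
  5
the term's type:
  Nat
steps to reach normal form (normal order): 4
term was already normal: no
first redex: a beta-redex


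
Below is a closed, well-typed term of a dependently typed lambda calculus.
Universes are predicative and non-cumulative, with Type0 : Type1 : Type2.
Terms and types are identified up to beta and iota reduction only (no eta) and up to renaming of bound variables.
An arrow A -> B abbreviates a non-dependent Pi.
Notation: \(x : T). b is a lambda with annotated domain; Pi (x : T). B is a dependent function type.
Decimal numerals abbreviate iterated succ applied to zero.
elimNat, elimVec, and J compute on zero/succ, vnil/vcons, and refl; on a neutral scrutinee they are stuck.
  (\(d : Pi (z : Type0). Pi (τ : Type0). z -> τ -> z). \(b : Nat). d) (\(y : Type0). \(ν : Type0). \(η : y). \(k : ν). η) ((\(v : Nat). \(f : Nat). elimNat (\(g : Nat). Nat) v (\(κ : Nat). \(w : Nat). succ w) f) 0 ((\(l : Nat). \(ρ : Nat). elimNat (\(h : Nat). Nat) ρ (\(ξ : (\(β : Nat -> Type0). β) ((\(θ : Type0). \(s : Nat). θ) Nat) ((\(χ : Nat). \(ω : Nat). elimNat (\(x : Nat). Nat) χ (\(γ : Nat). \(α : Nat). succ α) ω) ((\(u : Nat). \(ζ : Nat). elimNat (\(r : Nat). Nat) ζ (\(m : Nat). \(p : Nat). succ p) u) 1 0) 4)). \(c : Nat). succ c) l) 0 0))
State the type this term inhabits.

type:
  Pi (d : Type0). Pi (z : Type0). d -> z -> d


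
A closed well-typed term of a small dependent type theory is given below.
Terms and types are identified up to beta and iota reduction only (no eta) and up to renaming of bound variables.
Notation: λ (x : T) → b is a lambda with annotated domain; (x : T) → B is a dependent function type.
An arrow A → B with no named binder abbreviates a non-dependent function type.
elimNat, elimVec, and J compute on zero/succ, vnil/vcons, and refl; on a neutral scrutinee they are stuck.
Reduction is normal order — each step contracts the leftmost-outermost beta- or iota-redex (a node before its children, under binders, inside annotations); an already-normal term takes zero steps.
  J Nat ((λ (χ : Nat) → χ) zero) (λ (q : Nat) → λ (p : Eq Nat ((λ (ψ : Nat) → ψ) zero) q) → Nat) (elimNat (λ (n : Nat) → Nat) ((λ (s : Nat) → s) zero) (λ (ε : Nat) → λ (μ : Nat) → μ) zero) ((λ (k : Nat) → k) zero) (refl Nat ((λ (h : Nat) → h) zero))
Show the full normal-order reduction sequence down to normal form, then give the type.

normal-order reduction:
  J Nat ((λ (χ : Nat) → χ) zero) (λ (q : Nat) → λ (p : Eq Nat ((λ (ψ : Nat) → ψ) zero) q) → Nat) (elimNat (λ (n : Nat) → Nat) ((λ (s : Nat) → s) zero) (λ (ε : Nat) → λ (μ : Nat) → μ) zero) ((λ (k : Nat) → k) zero) (refl Nat ((λ (h : Nat) → h) zero))
  ~> elimNat (λ (χ : Nat) → Nat) ((λ (q : Nat) → q) zero) (λ (p : Nat) → λ (ψ : Nat) → ψ) zero
  ~> (λ (χ : Nat) → χ) zero
  ~> zero
the term's type:
  Nat


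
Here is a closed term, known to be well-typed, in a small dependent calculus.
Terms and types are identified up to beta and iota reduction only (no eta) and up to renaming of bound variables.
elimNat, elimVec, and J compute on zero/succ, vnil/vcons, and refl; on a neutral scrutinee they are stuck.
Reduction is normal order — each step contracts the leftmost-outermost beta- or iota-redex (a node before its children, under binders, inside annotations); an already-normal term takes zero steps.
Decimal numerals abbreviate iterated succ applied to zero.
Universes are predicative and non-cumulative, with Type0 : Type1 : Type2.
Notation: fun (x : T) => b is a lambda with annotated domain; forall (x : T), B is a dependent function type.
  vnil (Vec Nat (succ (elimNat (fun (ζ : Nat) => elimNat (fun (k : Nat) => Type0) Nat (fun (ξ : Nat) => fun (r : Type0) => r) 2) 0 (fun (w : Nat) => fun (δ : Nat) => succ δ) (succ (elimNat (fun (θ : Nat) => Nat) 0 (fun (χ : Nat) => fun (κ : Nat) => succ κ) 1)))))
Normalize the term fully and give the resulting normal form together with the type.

normal form:
  vnil (Vec Nat 3)
type:
  Vec (Vec Nat 3) 0
observation: contracting an elimNat iota-redex first, the term normalizes in 18 steps.


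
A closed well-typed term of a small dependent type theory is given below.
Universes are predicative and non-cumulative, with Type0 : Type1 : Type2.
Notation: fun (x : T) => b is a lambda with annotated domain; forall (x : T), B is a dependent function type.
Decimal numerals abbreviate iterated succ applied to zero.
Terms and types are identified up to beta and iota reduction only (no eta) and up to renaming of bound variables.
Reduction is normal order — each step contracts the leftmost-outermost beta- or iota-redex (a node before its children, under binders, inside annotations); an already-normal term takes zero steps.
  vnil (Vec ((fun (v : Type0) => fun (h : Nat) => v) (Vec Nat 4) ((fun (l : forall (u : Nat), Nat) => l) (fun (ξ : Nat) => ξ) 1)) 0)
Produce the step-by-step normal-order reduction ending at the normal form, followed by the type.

normal-order reduction sequence:
  vnil (Vec ((fun (v : Type0) => fun (h : Nat) => v) (Vec Nat 4) ((fun (l : forall (u : Nat), Nat) => l) (fun (ξ : Nat) => ξ) 1)) 0)
  ~> vnil (Vec ((fun (v : Nat) => Vec Nat 4) ((fun (h : forall (l : Nat), Nat) => h) (fun (u : Nat) => u) 1)) 0)
  ~> vnil (Vec (Vec Nat 4) 0)
type:
  Vec (Vec (Vec Nat 4) 0) 0


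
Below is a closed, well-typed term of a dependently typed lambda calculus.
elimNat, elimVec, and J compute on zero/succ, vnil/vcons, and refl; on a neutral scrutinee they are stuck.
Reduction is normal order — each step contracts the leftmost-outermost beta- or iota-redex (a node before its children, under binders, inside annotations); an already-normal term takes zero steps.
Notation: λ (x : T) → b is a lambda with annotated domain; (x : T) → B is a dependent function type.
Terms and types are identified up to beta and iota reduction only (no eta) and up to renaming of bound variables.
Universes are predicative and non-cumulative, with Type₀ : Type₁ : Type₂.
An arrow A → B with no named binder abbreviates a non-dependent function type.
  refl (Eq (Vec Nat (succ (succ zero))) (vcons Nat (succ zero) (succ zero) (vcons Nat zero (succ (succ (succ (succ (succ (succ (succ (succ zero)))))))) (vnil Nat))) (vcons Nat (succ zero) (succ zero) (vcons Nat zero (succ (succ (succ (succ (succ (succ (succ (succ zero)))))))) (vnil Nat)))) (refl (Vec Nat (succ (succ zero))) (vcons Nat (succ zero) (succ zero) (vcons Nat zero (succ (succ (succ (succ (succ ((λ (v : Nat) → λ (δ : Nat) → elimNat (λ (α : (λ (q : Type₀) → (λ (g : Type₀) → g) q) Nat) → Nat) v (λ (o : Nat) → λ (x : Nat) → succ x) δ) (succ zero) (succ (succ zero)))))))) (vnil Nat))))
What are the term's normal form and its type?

reduced normal form:
  refl (Eq (Vec Nat (succ (succ zero))) (vcons Nat (succ zero) (succ zero) (vcons Nat zero (succ (succ (succ (succ (succ (succ (succ (succ zero)))))))) (vnil Nat))) (vcons Nat (succ zero) (succ zero) (vcons Nat zero (succ (succ (succ (succ (succ (succ (succ (succ zero)))))))) (vnil Nat)))) (refl (Vec Nat (succ (succ zero))) (vcons Nat (succ zero) (succ zero) (vcons Nat zero (succ (succ (succ (succ (succ (succ (succ (succ zero)))))))) (vnil Nat))))
the term's type:
  Eq (Eq (Vec Nat (succ (succ zero))) (vcons Nat (succ zero) (succ zero) (vcons Nat zero (succ (succ (succ (succ (succ (succ (succ (succ zero)))))))) (vnil Nat))) (vcons Nat (succ zero) (succ zero) (vcons Nat zero (succ (succ (succ (succ (succ (succ (succ (succ zero)))))))) (vnil Nat)))) (refl (Vec Nat (succ (succ zero))) (vcons Nat (succ zero) (succ zero) (vcons Nat zero (succ (succ (succ (succ (succ (succ (succ (succ zero)))))))) (vnil Nat)))) (refl (Vec Nat (succ (succ zero))) (vcons Nat (succ zero) (succ zero) (vcons Nat zero (succ (succ (succ (succ (succ (succ (succ (succ zero)))))))) (vnil Nat))))
observation: contracting a beta-redex first, the term normalizes in 9 steps.


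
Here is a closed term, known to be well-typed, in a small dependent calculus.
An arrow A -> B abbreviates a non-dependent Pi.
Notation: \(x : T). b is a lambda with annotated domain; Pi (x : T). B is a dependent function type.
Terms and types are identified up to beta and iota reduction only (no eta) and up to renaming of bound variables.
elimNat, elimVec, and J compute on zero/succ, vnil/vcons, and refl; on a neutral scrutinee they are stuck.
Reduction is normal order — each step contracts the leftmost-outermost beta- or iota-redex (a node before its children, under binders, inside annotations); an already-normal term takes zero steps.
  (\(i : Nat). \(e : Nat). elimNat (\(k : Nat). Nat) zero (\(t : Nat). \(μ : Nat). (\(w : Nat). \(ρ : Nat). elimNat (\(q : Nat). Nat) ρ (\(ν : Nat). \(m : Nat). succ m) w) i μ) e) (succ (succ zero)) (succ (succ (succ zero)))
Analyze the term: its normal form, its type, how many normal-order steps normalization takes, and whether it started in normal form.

resulting normal form:
  succ (succ (succ (succ (succ (succ zero)))))
inferred type:
  Nat
steps to reach normal form (normal order): 39
term was already normal: no
first contracted redex: a beta-redex


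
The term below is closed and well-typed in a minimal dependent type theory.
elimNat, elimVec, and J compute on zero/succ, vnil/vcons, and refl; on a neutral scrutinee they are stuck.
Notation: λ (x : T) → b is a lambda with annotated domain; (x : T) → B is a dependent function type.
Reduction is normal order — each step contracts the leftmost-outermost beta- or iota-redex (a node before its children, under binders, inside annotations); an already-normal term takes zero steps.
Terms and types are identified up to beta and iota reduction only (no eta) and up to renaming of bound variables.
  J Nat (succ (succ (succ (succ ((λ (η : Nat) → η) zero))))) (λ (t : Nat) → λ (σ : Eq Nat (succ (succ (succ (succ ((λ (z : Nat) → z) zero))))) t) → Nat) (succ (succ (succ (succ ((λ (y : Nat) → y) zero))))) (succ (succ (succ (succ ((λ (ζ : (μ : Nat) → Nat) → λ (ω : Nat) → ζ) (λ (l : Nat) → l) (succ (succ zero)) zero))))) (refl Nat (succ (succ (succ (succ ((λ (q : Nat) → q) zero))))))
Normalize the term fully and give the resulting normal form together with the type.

reduced normal form:
  succ (succ (succ (succ zero)))
inferred type:
  Nat


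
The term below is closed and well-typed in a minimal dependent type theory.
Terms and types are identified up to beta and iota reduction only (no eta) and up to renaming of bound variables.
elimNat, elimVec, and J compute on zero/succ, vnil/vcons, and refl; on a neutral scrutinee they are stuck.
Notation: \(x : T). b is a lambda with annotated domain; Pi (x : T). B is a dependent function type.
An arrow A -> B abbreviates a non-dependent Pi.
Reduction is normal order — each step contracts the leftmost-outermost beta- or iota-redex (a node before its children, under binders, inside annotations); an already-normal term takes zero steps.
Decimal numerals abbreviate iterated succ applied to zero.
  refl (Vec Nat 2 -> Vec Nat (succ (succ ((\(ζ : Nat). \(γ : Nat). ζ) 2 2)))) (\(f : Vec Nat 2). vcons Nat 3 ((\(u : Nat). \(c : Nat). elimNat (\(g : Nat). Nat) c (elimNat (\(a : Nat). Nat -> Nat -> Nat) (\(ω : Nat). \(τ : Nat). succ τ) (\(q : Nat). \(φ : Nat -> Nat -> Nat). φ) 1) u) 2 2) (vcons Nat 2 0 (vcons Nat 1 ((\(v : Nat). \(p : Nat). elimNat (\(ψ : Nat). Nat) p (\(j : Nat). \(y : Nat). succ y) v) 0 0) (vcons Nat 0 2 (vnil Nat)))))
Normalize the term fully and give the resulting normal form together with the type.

reduced normal form:
  refl (Vec Nat 2 -> Vec Nat 4) (\(ζ : Vec Nat 2). vcons Nat 3 4 (vcons Nat 2 0 (vcons Nat 1 0 (vcons Nat 0 2 (vnil Nat)))))
type:
  Eq (Vec Nat 2 -> Vec Nat 4) (\(ζ : Vec Nat 2). vcons Nat 3 4 (vcons Nat 2 0 (vcons Nat 1 0 (vcons Nat 0 2 (vnil Nat))))) (\(γ : Vec Nat 2). vcons Nat 3 4 (vcons Nat 2 0 (vcons Nat 1 0 (vcons Nat 0 2 (vnil Nat)))))
observation: 22 normal-order steps normalize the term, beginning with a beta-redex.


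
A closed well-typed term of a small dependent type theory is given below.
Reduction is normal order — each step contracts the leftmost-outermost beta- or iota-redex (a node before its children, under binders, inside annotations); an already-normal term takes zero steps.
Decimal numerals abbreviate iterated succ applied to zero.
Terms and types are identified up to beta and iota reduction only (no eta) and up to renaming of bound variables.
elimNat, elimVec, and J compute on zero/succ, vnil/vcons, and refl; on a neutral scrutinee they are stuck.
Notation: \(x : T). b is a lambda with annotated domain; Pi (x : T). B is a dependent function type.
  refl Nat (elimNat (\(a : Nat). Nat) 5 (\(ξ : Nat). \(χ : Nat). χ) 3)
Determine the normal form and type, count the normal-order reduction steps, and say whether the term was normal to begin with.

reduced normal form:
  refl Nat 5
inferred type:
  Eq Nat 5 5
reduction steps (normal order): 10
term was already normal: no
first contracted redex: an elimNat iota-redex


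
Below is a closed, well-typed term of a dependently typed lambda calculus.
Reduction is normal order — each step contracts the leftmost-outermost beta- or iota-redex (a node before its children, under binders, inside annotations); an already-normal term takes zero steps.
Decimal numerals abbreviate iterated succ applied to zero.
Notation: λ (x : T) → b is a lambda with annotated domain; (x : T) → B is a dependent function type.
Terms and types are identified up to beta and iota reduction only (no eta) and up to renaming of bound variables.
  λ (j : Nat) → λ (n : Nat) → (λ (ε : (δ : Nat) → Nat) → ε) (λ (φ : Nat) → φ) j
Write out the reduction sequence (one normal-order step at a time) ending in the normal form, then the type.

normal-order reduction sequence:
  λ (j : Nat) → λ (n : Nat) → (λ (ε : (δ : Nat) → Nat) → ε) (λ (φ : Nat) → φ) j
  ~> λ (j : Nat) → λ (n : Nat) → (λ (ε : Nat) → ε) j
  ~> λ (j : Nat) → λ (n : Nat) → j
inferred type:
  (j : Nat) → (n : Nat) → Nat


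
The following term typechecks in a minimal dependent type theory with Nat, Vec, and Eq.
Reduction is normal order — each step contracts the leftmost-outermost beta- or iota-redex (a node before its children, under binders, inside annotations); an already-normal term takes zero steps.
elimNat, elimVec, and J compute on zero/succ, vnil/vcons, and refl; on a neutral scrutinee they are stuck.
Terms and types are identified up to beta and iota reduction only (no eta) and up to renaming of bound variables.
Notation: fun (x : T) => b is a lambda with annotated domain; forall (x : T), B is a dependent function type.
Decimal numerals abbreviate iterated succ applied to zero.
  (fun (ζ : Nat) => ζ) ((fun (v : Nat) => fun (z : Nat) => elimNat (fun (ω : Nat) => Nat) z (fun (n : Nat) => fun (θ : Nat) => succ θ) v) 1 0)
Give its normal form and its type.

resulting normal form:
  1
type:
  Nat
observation: normalization takes exactly 7 steps under the normal-order strategy.


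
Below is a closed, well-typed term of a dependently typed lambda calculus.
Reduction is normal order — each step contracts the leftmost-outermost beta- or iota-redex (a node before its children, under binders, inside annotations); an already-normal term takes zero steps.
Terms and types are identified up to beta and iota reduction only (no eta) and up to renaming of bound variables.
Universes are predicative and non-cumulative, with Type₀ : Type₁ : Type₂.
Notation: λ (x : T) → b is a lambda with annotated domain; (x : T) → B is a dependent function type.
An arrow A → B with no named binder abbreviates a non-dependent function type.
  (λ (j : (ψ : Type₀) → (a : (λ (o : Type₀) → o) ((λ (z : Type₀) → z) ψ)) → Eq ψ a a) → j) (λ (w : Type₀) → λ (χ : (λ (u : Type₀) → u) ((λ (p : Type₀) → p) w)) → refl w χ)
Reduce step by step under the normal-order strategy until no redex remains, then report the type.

normal-order reduction:
  (λ (j : (ψ : Type₀) → (a : (λ (o : Type₀) → o) ((λ (z : Type₀) → z) ψ)) → Eq ψ a a) → j) (λ (w : Type₀) → λ (χ : (λ (u : Type₀) → u) ((λ (p : Type₀) → p) w)) → refl w χ)
  ~> λ (j : Type₀) → λ (ψ : (λ (a : Type₀) → a) ((λ (o : Type₀) → o) j)) → refl j ψ
  ~> λ (j : Type₀) → λ (ψ : (λ (a : Type₀) → a) j) → refl j ψ
  ~> λ (j : Type₀) → λ (ψ : j) → refl j ψ
the term's type:
  (j : Type₀) → (ψ : j) → Eq j ψ ψ


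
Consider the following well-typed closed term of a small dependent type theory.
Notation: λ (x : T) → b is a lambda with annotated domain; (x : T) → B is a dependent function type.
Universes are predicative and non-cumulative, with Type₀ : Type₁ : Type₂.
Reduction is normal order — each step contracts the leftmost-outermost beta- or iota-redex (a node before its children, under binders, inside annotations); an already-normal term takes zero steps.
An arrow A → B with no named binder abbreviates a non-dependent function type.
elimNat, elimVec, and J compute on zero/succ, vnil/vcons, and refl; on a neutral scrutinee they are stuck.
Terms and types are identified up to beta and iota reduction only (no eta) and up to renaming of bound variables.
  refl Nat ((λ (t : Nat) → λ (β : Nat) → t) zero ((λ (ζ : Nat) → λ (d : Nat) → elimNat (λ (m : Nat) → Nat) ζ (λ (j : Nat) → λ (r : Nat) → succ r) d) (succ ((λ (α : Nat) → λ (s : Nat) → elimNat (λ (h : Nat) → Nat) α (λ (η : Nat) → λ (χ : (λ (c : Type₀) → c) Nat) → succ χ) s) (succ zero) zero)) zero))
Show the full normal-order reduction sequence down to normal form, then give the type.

normal-order reduction sequence:
  refl Nat ((λ (t : Nat) → λ (β : Nat) → t) zero ((λ (ζ : Nat) → λ (d : Nat) → elimNat (λ (m : Nat) → Nat) ζ (λ (j : Nat) → λ (r : Nat) → succ r) d) (succ ((λ (α : Nat) → λ (s : Nat) → elimNat (λ (h : Nat) → Nat) α (λ (η : Nat) → λ (χ : (λ (c : Type₀) → c) Nat) → succ χ) s) (succ zero) zero)) zero))
  ~> refl Nat ((λ (t : Nat) → zero) ((λ (β : Nat) → λ (ζ : Nat) → elimNat (λ (d : Nat) → Nat) β (λ (m : Nat) → λ (j : Nat) → succ j) ζ) (succ ((λ (r : Nat) → λ (α : Nat) → elimNat (λ (s : Nat) → Nat) r (λ (h : Nat) → λ (η : (λ (χ : Type₀) → χ) Nat) → succ η) α) (succ zero) zero)) zero))
  ~> refl Nat zero
inferred type:
  Eq Nat zero zero


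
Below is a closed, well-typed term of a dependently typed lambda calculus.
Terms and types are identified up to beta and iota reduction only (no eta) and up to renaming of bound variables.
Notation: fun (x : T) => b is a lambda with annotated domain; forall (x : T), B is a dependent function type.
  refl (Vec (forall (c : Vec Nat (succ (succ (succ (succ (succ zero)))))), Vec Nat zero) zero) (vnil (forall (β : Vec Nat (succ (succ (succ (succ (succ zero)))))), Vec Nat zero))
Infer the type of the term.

the term's type:
  Eq (Vec (forall (c : Vec Nat (succ (succ (succ (succ (succ zero)))))), Vec Nat zero) zero) (vnil (forall (β : Vec Nat (succ (succ (succ (succ (succ zero)))))), Vec Nat zero)) (vnil (forall (r : Vec Nat (succ (succ (succ (succ (succ zero)))))), Vec Nat zero))


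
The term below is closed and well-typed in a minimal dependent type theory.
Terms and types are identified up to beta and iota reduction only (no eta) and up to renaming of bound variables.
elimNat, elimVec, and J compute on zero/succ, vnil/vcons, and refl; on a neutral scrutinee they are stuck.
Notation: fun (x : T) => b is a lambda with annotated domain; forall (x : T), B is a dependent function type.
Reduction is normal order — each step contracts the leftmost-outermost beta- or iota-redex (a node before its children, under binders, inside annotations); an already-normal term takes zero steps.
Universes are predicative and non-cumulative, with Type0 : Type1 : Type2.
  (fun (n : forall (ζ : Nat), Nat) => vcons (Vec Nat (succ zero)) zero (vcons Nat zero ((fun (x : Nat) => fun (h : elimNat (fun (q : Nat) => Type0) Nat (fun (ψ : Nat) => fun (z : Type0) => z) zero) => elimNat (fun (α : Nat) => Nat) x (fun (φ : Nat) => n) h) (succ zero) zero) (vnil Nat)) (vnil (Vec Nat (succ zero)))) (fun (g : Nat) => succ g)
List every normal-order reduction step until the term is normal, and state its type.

normal-order reduction:
  (fun (n : forall (ζ : Nat), Nat) => vcons (Vec Nat (succ zero)) zero (vcons Nat zero ((fun (x : Nat) => fun (h : elimNat (fun (q : Nat) => Type0) Nat (fun (ψ : Nat) => fun (z : Type0) => z) zero) => elimNat (fun (α : Nat) => Nat) x (fun (φ : Nat) => n) h) (succ zero) zero) (vnil Nat)) (vnil (Vec Nat (succ zero)))) (fun (g : Nat) => succ g)
  ~> vcons (Vec Nat (succ zero)) zero (vcons Nat zero ((fun (n : Nat) => fun (ζ : elimNat (fun (x : Nat) => Type0) Nat (fun (h : Nat) => fun (q : Type0) => q) zero) => elimNat (fun (ψ : Nat) => Nat) n (fun (z : Nat) => fun (α : Nat) => succ α) ζ) (succ zero) zero) (vnil Nat)) (vnil (Vec Nat (succ zero)))
  ~> vcons (Vec Nat (succ zero)) zero (vcons Nat zero ((fun (n : elimNat (fun (ζ : Nat) => Type0) Nat (fun (x : Nat) => fun (h : Type0) => h) zero) => elimNat (fun (q : Nat) => Nat) (succ zero) (fun (ψ : Nat) => fun (z : Nat) => succ z) n) zero) (vnil Nat)) (vnil (Vec Nat (succ zero)))
  ~> vcons (Vec Nat (succ zero)) zero (vcons Nat zero (elimNat (fun (n : Nat) => Nat) (succ zero) (fun (ζ : Nat) => fun (x : Nat) => succ x) zero) (vnil Nat)) (vnil (Vec Nat (succ zero)))
  ~> vcons (Vec Nat (succ zero)) zero (vcons Nat zero (succ zero) (vnil Nat)) (vnil (Vec Nat (succ zero)))
inferred type:
  Vec (Vec Nat (succ zero)) (succ zero)


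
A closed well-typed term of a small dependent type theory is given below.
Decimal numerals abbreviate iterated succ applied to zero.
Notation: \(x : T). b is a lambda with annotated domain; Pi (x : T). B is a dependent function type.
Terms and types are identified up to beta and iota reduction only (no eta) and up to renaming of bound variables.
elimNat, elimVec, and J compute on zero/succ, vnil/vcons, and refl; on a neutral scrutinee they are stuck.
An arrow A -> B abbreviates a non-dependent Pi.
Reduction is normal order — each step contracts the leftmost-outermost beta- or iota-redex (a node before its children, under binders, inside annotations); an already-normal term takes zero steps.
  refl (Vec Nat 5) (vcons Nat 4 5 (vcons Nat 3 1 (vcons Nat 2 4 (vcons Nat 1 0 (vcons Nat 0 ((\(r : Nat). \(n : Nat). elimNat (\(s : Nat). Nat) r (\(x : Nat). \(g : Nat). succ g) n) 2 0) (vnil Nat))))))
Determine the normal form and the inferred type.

resulting normal form:
  refl (Vec Nat 5) (vcons Nat 4 5 (vcons Nat 3 1 (vcons Nat 2 4 (vcons Nat 1 0 (vcons Nat 0 2 (vnil Nat))))))
type:
  Eq (Vec Nat 5) (vcons Nat 4 5 (vcons Nat 3 1 (vcons Nat 2 4 (vcons Nat 1 0 (vcons Nat 0 2 (vnil Nat)))))) (vcons Nat 4 5 (vcons Nat 3 1 (vcons Nat 2 4 (vcons Nat 1 0 (vcons Nat 0 2 (vnil Nat))))))


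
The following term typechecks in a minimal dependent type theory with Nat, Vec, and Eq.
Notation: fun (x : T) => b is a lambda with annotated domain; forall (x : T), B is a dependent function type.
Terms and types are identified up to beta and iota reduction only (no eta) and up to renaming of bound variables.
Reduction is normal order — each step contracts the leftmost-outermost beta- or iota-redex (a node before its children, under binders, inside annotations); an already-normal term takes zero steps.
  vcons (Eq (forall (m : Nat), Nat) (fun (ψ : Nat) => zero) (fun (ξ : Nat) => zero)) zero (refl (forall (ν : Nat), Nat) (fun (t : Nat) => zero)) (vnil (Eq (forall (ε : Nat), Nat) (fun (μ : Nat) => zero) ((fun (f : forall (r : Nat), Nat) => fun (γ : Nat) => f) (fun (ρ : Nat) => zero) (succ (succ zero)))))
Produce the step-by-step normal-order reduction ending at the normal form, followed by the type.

normal-order reduction:
  vcons (Eq (forall (m : Nat), Nat) (fun (ψ : Nat) => zero) (fun (ξ : Nat) => zero)) zero (refl (forall (ν : Nat), Nat) (fun (t : Nat) => zero)) (vnil (Eq (forall (ε : Nat), Nat) (fun (μ : Nat) => zero) ((fun (f : forall (r : Nat), Nat) => fun (γ : Nat) => f) (fun (ρ : Nat) => zero) (succ (succ zero)))))
  ~> vcons (Eq (forall (m : Nat), Nat) (fun (ψ : Nat) => zero) (fun (ξ : Nat) => zero)) zero (refl (forall (ν : Nat), Nat) (fun (t : Nat) => zero)) (vnil (Eq (forall (ε : Nat), Nat) (fun (μ : Nat) => zero) ((fun (f : Nat) => fun (r : Nat) => zero) (succ (succ zero)))))
  ~> vcons (Eq (forall (m : Nat), Nat) (fun (ψ : Nat) => zero) (fun (ξ : Nat) => zero)) zero (refl (forall (ν : Nat), Nat) (fun (t : Nat) => zero)) (vnil (Eq (forall (ε : Nat), Nat) (fun (μ : Nat) => zero) (fun (f : Nat) => zero)))
inferred type:
  Vec (Eq (forall (m : Nat), Nat) (fun (ψ : Nat) => zero) (fun (ξ : Nat) => zero)) (succ zero)


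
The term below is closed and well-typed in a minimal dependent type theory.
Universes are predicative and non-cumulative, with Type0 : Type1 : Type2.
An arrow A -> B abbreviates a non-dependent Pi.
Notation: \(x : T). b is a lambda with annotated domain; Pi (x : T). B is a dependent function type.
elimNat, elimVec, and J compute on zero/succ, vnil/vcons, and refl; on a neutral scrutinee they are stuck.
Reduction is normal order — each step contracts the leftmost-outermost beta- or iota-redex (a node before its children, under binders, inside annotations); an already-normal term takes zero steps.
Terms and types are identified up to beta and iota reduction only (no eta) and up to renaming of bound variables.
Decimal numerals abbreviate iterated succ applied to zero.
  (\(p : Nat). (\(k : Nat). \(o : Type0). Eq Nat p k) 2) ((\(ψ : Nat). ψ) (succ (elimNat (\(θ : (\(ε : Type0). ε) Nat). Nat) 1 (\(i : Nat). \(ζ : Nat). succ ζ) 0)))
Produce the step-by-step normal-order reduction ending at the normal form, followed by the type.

normal-order reduction sequence:
  (\(p : Nat). (\(k : Nat). \(o : Type0). Eq Nat p k) 2) ((\(ψ : Nat). ψ) (succ (elimNat (\(θ : (\(ε : Type0). ε) Nat). Nat) 1 (\(i : Nat). \(ζ : Nat). succ ζ) 0)))
  ~> (\(p : Nat). \(k : Type0). Eq Nat ((\(o : Nat). o) (succ (elimNat (\(ψ : (\(θ : Type0). θ) Nat). Nat) 1 (\(ε : Nat). \(i : Nat). succ i) 0))) p) 2
  ~> \(p : Type0). Eq Nat ((\(k : Nat). k) (succ (elimNat (\(o : (\(ψ : Type0). ψ) Nat). Nat) 1 (\(θ : Nat). \(ε : Nat). succ ε) 0))) 2
  ~> \(p : Type0). Eq Nat (succ (elimNat (\(k : (\(o : Type0). o) Nat). Nat) 1 (\(ψ : Nat). \(θ : Nat). succ θ) 0)) 2
  ~> \(p : Type0). Eq Nat 2 2
type:
  Type0 -> Type0


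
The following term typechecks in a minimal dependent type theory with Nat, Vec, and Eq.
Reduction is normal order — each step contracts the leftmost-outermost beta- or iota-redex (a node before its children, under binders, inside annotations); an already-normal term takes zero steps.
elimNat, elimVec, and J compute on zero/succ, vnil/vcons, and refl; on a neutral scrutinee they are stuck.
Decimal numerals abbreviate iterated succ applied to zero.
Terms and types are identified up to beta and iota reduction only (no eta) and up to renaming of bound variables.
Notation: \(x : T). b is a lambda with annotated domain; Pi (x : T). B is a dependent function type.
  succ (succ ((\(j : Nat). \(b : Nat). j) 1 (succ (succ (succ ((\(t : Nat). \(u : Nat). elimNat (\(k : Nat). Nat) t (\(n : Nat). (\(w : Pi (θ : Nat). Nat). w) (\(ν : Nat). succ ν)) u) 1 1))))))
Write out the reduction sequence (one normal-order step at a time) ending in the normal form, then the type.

reduction (normal order):
  succ (succ ((\(j : Nat). \(b : Nat). j) 1 (succ (succ (succ ((\(t : Nat). \(u : Nat). elimNat (\(k : Nat). Nat) t (\(n : Nat). (\(w : Pi (θ : Nat). Nat). w) (\(ν : Nat). succ ν)) u) 1 1))))))
  ~> succ (succ ((\(j : Nat). 1) (succ (succ (succ ((\(b : Nat). \(t : Nat). elimNat (\(u : Nat). Nat) b (\(k : Nat). (\(n : Pi (w : Nat). Nat). n) (\(θ : Nat). succ θ)) t) 1 1))))))
  ~> 3
the term's type:
  Nat


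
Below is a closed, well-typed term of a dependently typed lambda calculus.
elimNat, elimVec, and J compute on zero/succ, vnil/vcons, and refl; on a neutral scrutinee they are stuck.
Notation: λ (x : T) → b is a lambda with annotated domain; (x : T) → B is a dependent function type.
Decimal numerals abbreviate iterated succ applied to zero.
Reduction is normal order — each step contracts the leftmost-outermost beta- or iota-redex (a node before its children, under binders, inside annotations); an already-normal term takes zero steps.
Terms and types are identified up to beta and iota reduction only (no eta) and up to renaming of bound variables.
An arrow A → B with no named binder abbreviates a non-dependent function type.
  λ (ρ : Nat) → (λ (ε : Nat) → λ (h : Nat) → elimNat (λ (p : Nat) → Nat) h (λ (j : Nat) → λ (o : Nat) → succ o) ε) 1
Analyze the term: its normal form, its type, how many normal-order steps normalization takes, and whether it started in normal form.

reduced normal form:
  λ (ρ : Nat) → λ (ε : Nat) → succ ε
type:
  Nat → Nat → Nat
normal-order step count: 5
started in normal form: no
first redex: a beta-redex


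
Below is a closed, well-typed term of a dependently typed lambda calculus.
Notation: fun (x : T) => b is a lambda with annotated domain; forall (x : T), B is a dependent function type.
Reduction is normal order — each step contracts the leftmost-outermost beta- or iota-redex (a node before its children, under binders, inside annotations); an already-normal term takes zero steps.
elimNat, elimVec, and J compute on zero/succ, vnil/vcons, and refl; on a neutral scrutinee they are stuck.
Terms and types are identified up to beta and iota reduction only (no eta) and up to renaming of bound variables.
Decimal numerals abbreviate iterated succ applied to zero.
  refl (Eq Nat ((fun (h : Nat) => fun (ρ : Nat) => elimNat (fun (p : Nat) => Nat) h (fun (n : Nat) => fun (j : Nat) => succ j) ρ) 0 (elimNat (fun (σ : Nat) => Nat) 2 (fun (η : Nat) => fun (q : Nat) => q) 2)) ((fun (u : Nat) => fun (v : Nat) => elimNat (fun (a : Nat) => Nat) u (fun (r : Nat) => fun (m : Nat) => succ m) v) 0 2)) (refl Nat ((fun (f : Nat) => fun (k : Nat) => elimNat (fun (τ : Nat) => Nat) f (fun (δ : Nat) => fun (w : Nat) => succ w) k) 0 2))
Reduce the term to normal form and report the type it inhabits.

reduced normal form:
  refl (Eq Nat 2 2) (refl Nat 2)
type:
  Eq (Eq Nat 2 2) (refl Nat 2) (refl Nat 2)


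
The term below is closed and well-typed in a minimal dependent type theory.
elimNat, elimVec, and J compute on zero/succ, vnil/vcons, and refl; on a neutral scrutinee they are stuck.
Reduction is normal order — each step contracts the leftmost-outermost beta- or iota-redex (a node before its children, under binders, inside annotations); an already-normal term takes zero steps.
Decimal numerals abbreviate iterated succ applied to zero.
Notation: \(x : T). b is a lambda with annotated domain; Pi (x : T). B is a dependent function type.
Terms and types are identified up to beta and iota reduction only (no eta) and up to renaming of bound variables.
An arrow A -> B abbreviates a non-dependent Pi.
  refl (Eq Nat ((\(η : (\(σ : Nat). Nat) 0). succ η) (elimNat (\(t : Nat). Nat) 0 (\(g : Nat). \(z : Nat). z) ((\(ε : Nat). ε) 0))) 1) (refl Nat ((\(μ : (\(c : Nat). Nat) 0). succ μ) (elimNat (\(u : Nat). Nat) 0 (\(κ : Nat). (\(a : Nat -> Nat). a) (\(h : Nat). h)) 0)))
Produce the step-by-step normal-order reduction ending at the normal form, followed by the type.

normal-order reduction sequence:
  refl (Eq Nat ((\(η : (\(σ : Nat). Nat) 0). succ η) (elimNat (\(t : Nat). Nat) 0 (\(g : Nat). \(z : Nat). z) ((\(ε : Nat). ε) 0))) 1) (refl Nat ((\(μ : (\(c : Nat). Nat) 0). succ μ) (elimNat (\(u : Nat). Nat) 0 (\(κ : Nat). (\(a : Nat -> Nat). a) (\(h : Nat). h)) 0)))
  ~> refl (Eq Nat (succ (elimNat (\(η : Nat). Nat) 0 (\(σ : Nat). \(t : Nat). t) ((\(g : Nat). g) 0))) 1) (refl Nat ((\(z : (\(ε : Nat). Nat) 0). succ z) (elimNat (\(μ : Nat). Nat) 0 (\(c : Nat). (\(u : Nat -> Nat). u) (\(κ : Nat). κ)) 0)))
  ~> refl (Eq Nat (succ (elimNat (\(η : Nat). Nat) 0 (\(σ : Nat). \(t : Nat). t) 0)) 1) (refl Nat ((\(g : (\(z : Nat). Nat) 0). succ g) (elimNat (\(ε : Nat). Nat) 0 (\(μ : Nat). (\(c : Nat -> Nat). c) (\(u : Nat). u)) 0)))
  ~> refl (Eq Nat 1 1) (refl Nat ((\(η : (\(σ : Nat). Nat) 0). succ η) (elimNat (\(t : Nat). Nat) 0 (\(g : Nat). (\(z : Nat -> Nat). z) (\(ε : Nat). ε)) 0)))
  ~> refl (Eq Nat 1 1) (refl Nat (succ (elimNat (\(η : Nat). Nat) 0 (\(σ : Nat). (\(t : Nat -> Nat). t) (\(g : Nat). g)) 0)))
  ~> refl (Eq Nat 1 1) (refl Nat 1)
type:
  Eq (Eq Nat 1 1) (refl Nat 1) (refl Nat 1)


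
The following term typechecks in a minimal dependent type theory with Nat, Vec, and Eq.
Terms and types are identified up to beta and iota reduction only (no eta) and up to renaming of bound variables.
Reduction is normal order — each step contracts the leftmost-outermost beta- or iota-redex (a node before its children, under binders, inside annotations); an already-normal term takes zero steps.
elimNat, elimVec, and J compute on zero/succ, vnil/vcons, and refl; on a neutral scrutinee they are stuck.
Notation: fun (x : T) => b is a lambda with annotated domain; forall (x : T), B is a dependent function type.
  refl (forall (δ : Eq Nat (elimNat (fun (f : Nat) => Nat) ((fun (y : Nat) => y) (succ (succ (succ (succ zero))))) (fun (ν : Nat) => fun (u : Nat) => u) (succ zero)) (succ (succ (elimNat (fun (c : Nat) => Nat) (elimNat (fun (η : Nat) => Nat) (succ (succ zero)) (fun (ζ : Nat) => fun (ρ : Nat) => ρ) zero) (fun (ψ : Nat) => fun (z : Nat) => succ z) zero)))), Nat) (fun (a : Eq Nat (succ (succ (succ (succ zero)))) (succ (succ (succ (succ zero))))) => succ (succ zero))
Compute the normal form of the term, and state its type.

normal form:
  refl (forall (δ : Eq Nat (succ (succ (succ (succ zero)))) (succ (succ (succ (succ zero))))), Nat) (fun (f : Eq Nat (succ (succ (succ (succ zero)))) (succ (succ (succ (succ zero))))) => succ (succ zero))
inferred type:
  Eq (forall (δ : Eq Nat (succ (succ (succ (succ zero)))) (succ (succ (succ (succ zero))))), Nat) (fun (f : Eq Nat (succ (succ (succ (succ zero)))) (succ (succ (succ (succ zero))))) => succ (succ zero)) (fun (y : Eq Nat (succ (succ (succ (succ zero)))) (succ (succ (succ (succ zero))))) => succ (succ zero))
observation: the term reaches its normal form after 7 normal-order steps.


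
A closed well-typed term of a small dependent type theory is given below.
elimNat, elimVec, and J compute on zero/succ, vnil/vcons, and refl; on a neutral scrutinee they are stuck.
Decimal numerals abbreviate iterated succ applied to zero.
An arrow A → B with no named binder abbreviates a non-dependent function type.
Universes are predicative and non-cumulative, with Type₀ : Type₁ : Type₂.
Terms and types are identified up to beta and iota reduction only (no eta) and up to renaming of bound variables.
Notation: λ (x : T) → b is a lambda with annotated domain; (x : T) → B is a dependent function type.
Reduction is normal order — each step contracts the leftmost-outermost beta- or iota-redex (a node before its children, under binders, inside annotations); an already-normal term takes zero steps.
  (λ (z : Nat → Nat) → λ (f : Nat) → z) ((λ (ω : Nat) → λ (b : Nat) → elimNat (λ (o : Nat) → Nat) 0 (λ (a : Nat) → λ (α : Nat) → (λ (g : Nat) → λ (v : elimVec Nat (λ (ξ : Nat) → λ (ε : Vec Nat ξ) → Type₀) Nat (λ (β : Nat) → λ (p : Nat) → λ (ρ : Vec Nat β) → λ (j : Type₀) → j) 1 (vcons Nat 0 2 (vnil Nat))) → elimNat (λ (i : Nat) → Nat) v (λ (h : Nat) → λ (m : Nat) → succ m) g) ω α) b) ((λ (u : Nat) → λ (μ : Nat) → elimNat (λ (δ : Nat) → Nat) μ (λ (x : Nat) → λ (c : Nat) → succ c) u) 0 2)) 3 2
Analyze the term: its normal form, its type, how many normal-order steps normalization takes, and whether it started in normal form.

normal form:
  4
inferred type:
  Nat
reduction steps (normal order): 35
term was already normal: no
first redex: a beta-redex


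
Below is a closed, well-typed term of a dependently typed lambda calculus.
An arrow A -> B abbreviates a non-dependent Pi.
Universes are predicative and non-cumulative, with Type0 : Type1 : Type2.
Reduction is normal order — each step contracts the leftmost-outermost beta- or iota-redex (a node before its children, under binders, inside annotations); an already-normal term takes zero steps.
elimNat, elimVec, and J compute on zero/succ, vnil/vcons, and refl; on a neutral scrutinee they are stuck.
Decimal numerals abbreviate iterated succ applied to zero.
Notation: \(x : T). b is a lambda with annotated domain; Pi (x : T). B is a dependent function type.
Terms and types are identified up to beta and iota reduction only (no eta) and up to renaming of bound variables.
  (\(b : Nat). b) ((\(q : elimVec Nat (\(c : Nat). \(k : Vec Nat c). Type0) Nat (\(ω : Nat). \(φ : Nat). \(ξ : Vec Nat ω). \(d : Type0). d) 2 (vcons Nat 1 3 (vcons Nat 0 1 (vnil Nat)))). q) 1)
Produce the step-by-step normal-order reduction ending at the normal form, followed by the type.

reduction (normal order):
  (\(b : Nat). b) ((\(q : elimVec Nat (\(c : Nat). \(k : Vec Nat c). Type0) Nat (\(ω : Nat). \(φ : Nat). \(ξ : Vec Nat ω). \(d : Type0). d) 2 (vcons Nat 1 3 (vcons Nat 0 1 (vnil Nat)))). q) 1)
  ~> (\(b : elimVec Nat (\(q : Nat). \(c : Vec Nat q). Type0) Nat (\(k : Nat). \(ω : Nat). \(φ : Vec Nat k). \(ξ : Type0). ξ) 2 (vcons Nat 1 3 (vcons Nat 0 1 (vnil Nat)))). b) 1
  ~> 1
inferred type:
  Nat


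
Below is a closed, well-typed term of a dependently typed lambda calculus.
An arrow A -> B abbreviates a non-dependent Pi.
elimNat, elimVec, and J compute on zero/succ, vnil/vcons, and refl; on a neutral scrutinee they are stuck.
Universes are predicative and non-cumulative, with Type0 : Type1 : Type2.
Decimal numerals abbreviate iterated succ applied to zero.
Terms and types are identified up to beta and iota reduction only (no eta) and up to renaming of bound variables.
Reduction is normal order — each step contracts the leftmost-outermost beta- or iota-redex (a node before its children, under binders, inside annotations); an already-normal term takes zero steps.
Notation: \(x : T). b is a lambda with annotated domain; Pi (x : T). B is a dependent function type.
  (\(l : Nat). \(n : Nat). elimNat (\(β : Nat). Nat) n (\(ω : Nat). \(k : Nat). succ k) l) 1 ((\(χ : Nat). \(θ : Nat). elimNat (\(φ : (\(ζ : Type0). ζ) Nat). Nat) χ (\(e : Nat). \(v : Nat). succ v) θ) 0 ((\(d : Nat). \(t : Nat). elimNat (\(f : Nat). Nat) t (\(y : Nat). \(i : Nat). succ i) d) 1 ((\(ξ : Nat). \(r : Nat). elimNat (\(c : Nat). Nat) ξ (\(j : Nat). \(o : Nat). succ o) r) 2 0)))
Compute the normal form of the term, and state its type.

normal form:
  4
type:
  Nat
observation: the term reaches its normal form after 28 normal-order steps.


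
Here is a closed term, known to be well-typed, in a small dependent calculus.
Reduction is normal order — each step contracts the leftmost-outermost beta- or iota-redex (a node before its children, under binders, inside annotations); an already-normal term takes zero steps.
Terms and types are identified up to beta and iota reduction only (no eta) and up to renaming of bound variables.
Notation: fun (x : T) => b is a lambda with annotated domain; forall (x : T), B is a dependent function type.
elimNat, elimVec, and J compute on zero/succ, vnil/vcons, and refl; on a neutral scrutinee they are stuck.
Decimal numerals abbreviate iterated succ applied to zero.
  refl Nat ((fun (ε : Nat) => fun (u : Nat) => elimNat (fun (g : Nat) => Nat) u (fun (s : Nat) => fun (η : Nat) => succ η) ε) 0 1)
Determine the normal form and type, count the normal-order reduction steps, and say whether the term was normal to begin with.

resulting normal form:
  refl Nat 1
the term's type:
  Eq Nat 1 1
steps to reach normal form (normal order): 3
already normal: no
first redex: a beta-redex
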